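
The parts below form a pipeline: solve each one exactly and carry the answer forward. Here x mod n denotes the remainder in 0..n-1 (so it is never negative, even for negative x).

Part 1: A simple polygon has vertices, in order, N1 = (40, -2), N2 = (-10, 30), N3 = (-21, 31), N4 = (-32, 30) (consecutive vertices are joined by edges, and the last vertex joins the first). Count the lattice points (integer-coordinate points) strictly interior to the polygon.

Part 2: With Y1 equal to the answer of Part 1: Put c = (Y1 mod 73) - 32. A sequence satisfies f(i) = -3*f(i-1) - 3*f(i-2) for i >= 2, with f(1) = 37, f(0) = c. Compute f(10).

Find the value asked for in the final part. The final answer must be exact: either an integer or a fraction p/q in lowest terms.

Part 1: cross terms: (40*30 - -10*-2)=1180, (-10*31 - -21*30)=320, (-21*30 - -32*31)=362, (-32*-2 - 40*30)=-1136; twice the area = |726| = 726; area = 363; boundary points = 2 + 1 + 1 + 8 = 12; strictly interior points = area - boundary/2 + 1 = 358; answer 358
Part 2: Y1 = 358; c = 34; f(2) = -3*(37) - 3*(34) = -213; iterating: f(2)=-213, f(3)=528, f(4)=-945, f(5)=1251, f(6)=-918, f(7)=-999, f(8)=5751, f(9)=-14256, f(10)=25515; answer 25515

25515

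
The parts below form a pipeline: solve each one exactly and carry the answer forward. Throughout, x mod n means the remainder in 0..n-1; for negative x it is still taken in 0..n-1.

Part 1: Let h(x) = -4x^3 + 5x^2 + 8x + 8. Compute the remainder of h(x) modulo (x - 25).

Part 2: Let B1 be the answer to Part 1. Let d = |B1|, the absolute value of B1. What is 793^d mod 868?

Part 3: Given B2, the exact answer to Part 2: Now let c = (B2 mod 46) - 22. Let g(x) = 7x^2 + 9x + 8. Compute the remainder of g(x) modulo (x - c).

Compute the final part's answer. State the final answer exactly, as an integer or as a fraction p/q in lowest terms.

1074

Part 1: remainder = value at the root: -4*(25)^3 + 5*(25)^2 + 8*(25)^1 + 8 = (-62500) + (3125) + (200) + (8) = -59167; answer -59167
Part 2: B1 = -59167; d = 59167; squarings mod 868: 793^1=793, 793^2=417, 793^4=289, 793^8=193, 793^16=793, 793^32=417, 793^64=289, 793^128=193, 793^256=793, 793^512=417, 793^1024=289, 793^2048=193, 793^4096=793, 793^8192=417, 793^16384=289, 793^32768=193; 793^59167 = 793^1 * 793^2 * 793^4 * 793^8 * 793^16 * 793^256 * 793^512 * 793^1024 * 793^8192 * 793^16384 * 793^32768 = 9 (mod 868); answer 9
Part 3: B2 = 9; c = -13; remainder = value at the root: 7*(-13)^2 + 9*(-13)^1 + 8 = (1183) + (-117) + (8) = 1074; answer 1074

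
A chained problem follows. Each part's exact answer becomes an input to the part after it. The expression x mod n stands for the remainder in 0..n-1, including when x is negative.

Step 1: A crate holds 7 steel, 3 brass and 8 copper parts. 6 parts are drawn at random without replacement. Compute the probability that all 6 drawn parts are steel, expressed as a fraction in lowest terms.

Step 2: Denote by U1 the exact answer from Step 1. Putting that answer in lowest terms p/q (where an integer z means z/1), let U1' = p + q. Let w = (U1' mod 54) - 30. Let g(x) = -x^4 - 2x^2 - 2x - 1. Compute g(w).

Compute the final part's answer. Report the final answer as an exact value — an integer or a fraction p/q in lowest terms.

Step 1: total draws C(18,6) = 18564; favorable C(7,6) = 7; P = 1/2652; answer 1/2652
Step 2: U1 = 1/2652; threaded value p + q = 2653; w = -23; -1*(-23)^4 - 2*(-23)^2 - 2*(-23)^1 - 1 = (-279841) + (-1058) + (46) + (-1) = -280854; answer -280854

-280854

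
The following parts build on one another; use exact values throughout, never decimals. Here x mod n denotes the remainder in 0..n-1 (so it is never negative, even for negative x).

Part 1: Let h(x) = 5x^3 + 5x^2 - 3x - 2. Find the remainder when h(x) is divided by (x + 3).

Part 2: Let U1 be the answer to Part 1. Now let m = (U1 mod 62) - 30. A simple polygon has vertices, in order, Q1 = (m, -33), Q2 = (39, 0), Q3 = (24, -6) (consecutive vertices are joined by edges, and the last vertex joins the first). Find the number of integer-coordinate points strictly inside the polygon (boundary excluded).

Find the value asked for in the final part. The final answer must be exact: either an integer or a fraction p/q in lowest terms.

162

Part 1: remainder = value at the root: 5*(-3)^3 + 5*(-3)^2 - 3*(-3)^1 - 2 = (-135) + (45) + (9) + (-2) = -83; answer -83
Part 2: U1 = -83; m = 11; cross terms: (11*0 - 39*-33)=1287, (39*-6 - 24*0)=-234, (24*-33 - 11*-6)=-726; twice the area = |327| = 327; area = 327/2; boundary points = 1 + 3 + 1 = 5; strictly interior points = area - boundary/2 + 1 = 162; answer 162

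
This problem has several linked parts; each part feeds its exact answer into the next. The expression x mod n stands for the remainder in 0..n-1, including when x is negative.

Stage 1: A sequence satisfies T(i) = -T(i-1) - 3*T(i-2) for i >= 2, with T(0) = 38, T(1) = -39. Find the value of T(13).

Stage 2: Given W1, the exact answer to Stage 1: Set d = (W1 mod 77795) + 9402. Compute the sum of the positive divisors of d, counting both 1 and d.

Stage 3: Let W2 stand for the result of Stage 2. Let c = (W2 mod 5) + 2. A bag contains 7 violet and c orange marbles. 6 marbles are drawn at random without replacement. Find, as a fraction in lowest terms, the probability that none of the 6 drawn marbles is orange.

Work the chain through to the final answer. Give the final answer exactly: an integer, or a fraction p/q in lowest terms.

Stage 1: T(2) = -1*(-39) - 3*(38) = -75; iterating: T(2)=-75, T(3)=192, T(4)=33, T(5)=-609, T(6)=510, T(7)=1317, T(8)=-2847, T(9)=-1104, T(10)=9645, T(11)=-6333, T(12)=-22602, T(13)=41601; answer 41601
Stage 2: W1 = 41601; d = 51003; 51003 = 3^3 * 1889; sigma = (1 + 3 + 9 + 27) * (1 + 1889) = 40 * 1890 = 75600; answer 75600
Stage 3: W2 = 75600; c = 2; total draws C(9,6) = 84; favorable C(7,6) = 7; P = 1/12; answer 1/12

1/12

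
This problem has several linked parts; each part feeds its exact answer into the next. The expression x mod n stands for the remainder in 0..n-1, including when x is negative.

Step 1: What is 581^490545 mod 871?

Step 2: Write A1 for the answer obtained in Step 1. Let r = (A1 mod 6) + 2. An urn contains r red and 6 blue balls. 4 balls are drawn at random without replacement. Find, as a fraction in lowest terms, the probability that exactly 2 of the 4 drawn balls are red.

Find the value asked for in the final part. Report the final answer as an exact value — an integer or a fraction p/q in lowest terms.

3/14

Step 1: squarings mod 871: 581^1=581, 581^2=484, 581^4=828, 581^8=107, 581^16=126, 581^32=198, 581^64=9, 581^128=81, 581^256=464, 581^512=159, 581^1024=22, 581^2048=484, 581^4096=828, 581^8192=107, 581^16384=126, 581^32768=198, 581^65536=9, 581^131072=81, 581^262144=464; 581^490545 = 581^1 * 581^16 * 581^32 * 581^1024 * 581^2048 * 581^4096 * 581^8192 * 581^16384 * 581^65536 * 581^131072 * 581^262144 = 66 (mod 871); answer 66
Step 2: A1 = 66; r = 2; total draws C(8,4) = 70; favorable C(2,2)*C(6,2) = 15; P = 3/14; answer 3/14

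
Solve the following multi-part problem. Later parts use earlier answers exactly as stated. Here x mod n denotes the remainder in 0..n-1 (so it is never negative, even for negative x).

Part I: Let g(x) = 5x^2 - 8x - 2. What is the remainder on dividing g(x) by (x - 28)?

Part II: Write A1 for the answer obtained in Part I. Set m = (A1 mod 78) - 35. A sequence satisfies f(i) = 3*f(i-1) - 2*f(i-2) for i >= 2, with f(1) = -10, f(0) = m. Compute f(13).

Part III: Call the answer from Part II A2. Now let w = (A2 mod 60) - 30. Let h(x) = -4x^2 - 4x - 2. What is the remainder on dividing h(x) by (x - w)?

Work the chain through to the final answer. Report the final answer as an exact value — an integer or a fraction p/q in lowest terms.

-362

Part I: remainder = value at the root: 5*(28)^2 - 8*(28)^1 - 2 = (3920) + (-224) + (-2) = 3694; answer 3694
Part II: A1 = 3694; m = -7; f(2) = 3*(-10) - 2*(-7) = -16; iterating: f(2)=-16, f(3)=-28, f(4)=-52, f(5)=-100, f(6)=-196, f(7)=-388, f(8)=-772, f(9)=-1540, f(10)=-3076, f(11)=-6148, f(12)=-12292, f(13)=-24580; answer -24580
Part III: A2 = -24580; w = -10; remainder = value at the root: -4*(-10)^2 - 4*(-10)^1 - 2 = (-400) + (40) + (-2) = -362; answer -362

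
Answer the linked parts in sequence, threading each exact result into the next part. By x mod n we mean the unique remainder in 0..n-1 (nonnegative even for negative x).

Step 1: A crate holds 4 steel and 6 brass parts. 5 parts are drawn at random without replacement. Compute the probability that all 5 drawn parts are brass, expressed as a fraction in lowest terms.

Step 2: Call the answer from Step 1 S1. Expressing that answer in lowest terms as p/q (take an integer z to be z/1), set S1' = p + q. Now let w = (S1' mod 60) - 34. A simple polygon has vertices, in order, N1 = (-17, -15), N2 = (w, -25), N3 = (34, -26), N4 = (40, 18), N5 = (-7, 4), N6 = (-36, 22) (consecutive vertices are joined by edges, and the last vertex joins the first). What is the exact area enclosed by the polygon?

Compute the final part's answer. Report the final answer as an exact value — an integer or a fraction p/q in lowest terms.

2009

Step 1: total draws C(10,5) = 252; favorable C(6,5) = 6; P = 1/42; answer 1/42
Step 2: S1 = 1/42; threaded value p + q = 43; w = 9; cross terms: (-17*-25 - 9*-15)=560, (9*-26 - 34*-25)=616, (34*18 - 40*-26)=1652, (40*4 - -7*18)=286, (-7*22 - -36*4)=-10, (-36*-15 - -17*22)=914; twice the area = |4018| = 4018; area = 2009; answer 2009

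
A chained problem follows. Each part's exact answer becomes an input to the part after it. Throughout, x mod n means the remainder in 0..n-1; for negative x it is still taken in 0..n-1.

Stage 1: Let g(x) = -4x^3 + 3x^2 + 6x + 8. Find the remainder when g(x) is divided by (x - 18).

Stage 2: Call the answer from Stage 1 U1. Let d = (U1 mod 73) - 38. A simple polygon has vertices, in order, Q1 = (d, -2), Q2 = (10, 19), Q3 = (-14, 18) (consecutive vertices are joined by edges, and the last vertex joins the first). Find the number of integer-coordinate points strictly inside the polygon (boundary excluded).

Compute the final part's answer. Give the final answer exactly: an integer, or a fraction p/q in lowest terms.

Stage 1: remainder = value at the root: -4*(18)^3 + 3*(18)^2 + 6*(18)^1 + 8 = (-23328) + (972) + (108) + (8) = -22240; answer -22240
Stage 2: U1 = -22240; d = -13; cross terms: (-13*19 - 10*-2)=-227, (10*18 - -14*19)=446, (-14*-2 - -13*18)=262; twice the area = |481| = 481; area = 481/2; boundary points = 1 + 1 + 1 = 3; strictly interior points = area - boundary/2 + 1 = 240; answer 240

240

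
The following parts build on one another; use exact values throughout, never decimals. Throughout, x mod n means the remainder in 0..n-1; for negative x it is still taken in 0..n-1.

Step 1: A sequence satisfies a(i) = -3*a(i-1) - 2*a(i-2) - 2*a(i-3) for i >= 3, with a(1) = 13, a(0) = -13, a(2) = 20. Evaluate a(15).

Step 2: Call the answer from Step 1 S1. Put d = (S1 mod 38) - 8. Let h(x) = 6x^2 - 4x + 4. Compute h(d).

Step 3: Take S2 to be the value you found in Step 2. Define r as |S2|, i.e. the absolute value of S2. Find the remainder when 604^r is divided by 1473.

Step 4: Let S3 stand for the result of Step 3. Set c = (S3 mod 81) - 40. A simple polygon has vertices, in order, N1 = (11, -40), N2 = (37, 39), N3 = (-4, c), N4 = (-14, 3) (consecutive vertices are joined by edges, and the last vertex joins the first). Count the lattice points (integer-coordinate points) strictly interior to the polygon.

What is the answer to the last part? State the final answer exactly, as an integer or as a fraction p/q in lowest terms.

1212

Step 1: a(3) = -3*(20) - 2*(13) - 2*(-13) = -60; iterating: a(3)=-60, a(4)=114, a(5)=-262, a(6)=678, a(7)=-1738, a(8)=4382, a(9)=-11026, a(10)=27790, a(11)=-70082, a(12)=176718, a(13)=-445570, a(14)=1123438, a(15)=-2832610; answer -2832610
Step 2: S1 = -2832610; d = 16; 6*(16)^2 - 4*(16)^1 + 4 = (1536) + (-64) + (4) = 1476; answer 1476
Step 3: S2 = 1476; r = 1476; squarings mod 1473: 604^1=604, 604^2=985, 604^4=991, 604^8=1063, 604^16=178, 604^32=751, 604^64=1315, 604^128=1396, 604^256=37, 604^512=1369, 604^1024=505; 604^1476 = 604^4 * 604^64 * 604^128 * 604^256 * 604^1024 = 1009 (mod 1473); answer 1009
Step 4: S3 = 1009; c = -3; cross terms: (11*39 - 37*-40)=1909, (37*-3 - -4*39)=45, (-4*3 - -14*-3)=-54, (-14*-40 - 11*3)=527; twice the area = |2427| = 2427; area = 2427/2; boundary points = 1 + 1 + 2 + 1 = 5; strictly interior points = area - boundary/2 + 1 = 1212; answer 1212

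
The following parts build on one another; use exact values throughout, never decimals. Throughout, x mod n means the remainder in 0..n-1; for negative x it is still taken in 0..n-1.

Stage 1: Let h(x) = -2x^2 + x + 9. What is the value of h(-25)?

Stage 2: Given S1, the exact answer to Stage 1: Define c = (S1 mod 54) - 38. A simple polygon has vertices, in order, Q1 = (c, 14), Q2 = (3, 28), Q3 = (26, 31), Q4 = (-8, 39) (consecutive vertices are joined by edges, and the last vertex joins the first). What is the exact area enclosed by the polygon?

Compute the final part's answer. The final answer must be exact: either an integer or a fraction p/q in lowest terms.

561/2

Stage 1: -2*(-25)^2 + 1*(-25)^1 + 9 = (-1250) + (-25) + (9) = -1266; answer -1266
Stage 2: S1 = -1266; c = -8; cross terms: (-8*28 - 3*14)=-266, (3*31 - 26*28)=-635, (26*39 - -8*31)=1262, (-8*14 - -8*39)=200; twice the area = |561| = 561; area = 561/2; answer 561/2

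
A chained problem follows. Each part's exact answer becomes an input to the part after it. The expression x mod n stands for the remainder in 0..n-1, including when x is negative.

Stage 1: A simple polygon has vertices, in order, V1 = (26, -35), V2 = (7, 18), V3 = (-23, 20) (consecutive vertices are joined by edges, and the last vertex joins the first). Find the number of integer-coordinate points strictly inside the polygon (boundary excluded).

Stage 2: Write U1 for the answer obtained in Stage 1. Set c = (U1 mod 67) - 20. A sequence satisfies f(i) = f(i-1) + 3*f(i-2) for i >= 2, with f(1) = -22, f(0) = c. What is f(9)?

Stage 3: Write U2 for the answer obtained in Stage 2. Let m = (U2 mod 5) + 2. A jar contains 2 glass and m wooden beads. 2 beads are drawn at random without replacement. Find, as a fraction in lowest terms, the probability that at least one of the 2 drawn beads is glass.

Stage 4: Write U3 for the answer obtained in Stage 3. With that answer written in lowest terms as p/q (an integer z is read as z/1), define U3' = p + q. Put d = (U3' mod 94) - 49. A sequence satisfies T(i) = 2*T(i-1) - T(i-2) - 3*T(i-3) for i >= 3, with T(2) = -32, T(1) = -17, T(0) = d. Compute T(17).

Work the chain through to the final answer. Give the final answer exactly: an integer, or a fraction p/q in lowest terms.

Stage 1: cross terms: (26*18 - 7*-35)=713, (7*20 - -23*18)=554, (-23*-35 - 26*20)=285; twice the area = |1552| = 1552; area = 776; boundary points = 1 + 2 + 1 = 4; strictly interior points = area - boundary/2 + 1 = 775; answer 775
Stage 2: U1 = 775; c = 18; f(2) = 1*(-22) + 3*(18) = 32; iterating: f(2)=32, f(3)=-34, f(4)=62, f(5)=-40, f(6)=146, f(7)=26, f(8)=464, f(9)=542; answer 542
Stage 3: U2 = 542; m = 4; total draws C(6,2) = 15; complement C(4,2) = 6; favorable 15 - 6 = 9; P = 3/5; answer 3/5
Stage 4: U3 = 3/5; threaded value p + q = 8; d = -41; T(3) = 2*(-32) - 1*(-17) - 3*(-41) = 76; iterating: T(3)=76, T(4)=235, T(5)=490, T(6)=517, T(7)=-161, T(8)=-2309, T(9)=-6008, T(10)=-9224, T(11)=-5513, T(12)=16222, T(13)=65629, T(14)=131575, T(15)=148855, T(16)=-30752, T(17)=-605084; answer -605084

-605084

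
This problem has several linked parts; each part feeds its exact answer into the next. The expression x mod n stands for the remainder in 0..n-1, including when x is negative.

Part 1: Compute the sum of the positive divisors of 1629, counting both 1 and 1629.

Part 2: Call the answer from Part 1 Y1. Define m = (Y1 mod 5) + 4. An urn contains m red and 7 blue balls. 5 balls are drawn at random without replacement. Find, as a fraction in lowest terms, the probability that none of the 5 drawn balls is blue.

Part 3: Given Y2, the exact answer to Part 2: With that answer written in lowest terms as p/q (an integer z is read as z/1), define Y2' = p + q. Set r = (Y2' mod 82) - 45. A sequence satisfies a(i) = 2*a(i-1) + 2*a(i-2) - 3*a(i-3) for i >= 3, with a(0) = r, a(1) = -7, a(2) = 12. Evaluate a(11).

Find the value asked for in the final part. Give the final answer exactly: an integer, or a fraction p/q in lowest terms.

Part 1: 1629 = 3^2 * 181; sigma = (1 + 3 + 9) * (1 + 181) = 13 * 182 = 2366; answer 2366
Part 2: Y1 = 2366; m = 5; total draws C(12,5) = 792; favorable C(5,5) = 1; P = 1/792; answer 1/792
Part 3: Y2 = 1/792; threaded value p + q = 793; r = 10; a(3) = 2*(12) + 2*(-7) - 3*(10) = -20; iterating: a(3)=-20, a(4)=5, a(5)=-66, a(6)=-62, a(7)=-271, a(8)=-468, a(9)=-1292, a(10)=-2707, a(11)=-6594; answer -6594

-6594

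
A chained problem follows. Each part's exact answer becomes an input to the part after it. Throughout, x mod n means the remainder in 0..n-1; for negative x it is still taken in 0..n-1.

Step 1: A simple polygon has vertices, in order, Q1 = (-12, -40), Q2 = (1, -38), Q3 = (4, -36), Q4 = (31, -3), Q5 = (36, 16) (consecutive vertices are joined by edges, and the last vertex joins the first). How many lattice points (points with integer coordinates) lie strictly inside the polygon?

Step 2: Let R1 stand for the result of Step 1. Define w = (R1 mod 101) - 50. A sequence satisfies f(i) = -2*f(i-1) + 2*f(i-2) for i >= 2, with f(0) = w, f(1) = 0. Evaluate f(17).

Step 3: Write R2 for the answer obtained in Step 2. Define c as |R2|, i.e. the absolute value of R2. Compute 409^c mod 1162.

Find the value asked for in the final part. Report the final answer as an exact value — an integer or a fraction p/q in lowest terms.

667

Step 1: cross terms: (-12*-38 - 1*-40)=496, (1*-36 - 4*-38)=116, (4*-3 - 31*-36)=1104, (31*16 - 36*-3)=604, (36*-40 - -12*16)=-1248; twice the area = |1072| = 1072; area = 536; boundary points = 1 + 1 + 3 + 1 + 8 = 14; strictly interior points = area - boundary/2 + 1 = 530; answer 530
Step 2: R1 = 530; w = -25; f(2) = -2*(0) + 2*(-25) = -50; iterating: f(2)=-50, f(3)=100, f(4)=-300, f(5)=800, f(6)=-2200, f(7)=6000, f(8)=-16400, f(9)=44800, f(10)=-122400, f(11)=334400, f(12)=-913600, f(13)=2496000, f(14)=-6819200, f(15)=18630400, f(16)=-50899200, f(17)=139059200; answer 139059200
Step 3: R2 = 139059200; c = 139059200; squarings mod 1162: 409^1=409, 409^2=1115, 409^4=1047, 409^8=443, 409^16=1033, 409^32=373, 409^64=851, 409^128=275, 409^256=95, 409^512=891, 409^1024=235, 409^2048=611, 409^4096=319, 409^8192=667, 409^16384=1005, 409^32768=247, 409^65536=585, 409^131072=597, 409^262144=837, 409^524288=1045, 409^1048576=907, 409^2097152=1115, 409^4194304=1047, 409^8388608=443, 409^16777216=1033, 409^33554432=373, 409^67108864=851, 409^134217728=275; 409^139059200 = 409^8192 * 409^16384 * 409^32768 * 409^65536 * 409^524288 * 409^4194304 * 409^134217728 = 667 (mod 1162); answer 667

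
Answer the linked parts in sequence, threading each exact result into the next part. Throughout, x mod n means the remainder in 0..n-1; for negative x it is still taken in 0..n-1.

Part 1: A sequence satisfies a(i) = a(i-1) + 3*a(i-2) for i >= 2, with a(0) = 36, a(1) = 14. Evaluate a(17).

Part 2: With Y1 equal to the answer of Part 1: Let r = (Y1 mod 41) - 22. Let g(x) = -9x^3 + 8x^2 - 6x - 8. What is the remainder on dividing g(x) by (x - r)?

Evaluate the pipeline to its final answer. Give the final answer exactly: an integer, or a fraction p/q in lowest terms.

Part 1: a(2) = 1*(14) + 3*(36) = 122; iterating: a(2)=122, a(3)=164, a(4)=530, a(5)=1022, a(6)=2612, a(7)=5678, a(8)=13514, a(9)=30548, a(10)=71090, a(11)=162734, a(12)=376004, a(13)=864206, a(14)=1992218, a(15)=4584836, a(16)=10561490, a(17)=24315998; answer 24315998
Part 2: Y1 = 24315998; r = -17; remainder = value at the root: -9*(-17)^3 + 8*(-17)^2 - 6*(-17)^1 - 8 = (44217) + (2312) + (102) + (-8) = 46623; answer 46623

46623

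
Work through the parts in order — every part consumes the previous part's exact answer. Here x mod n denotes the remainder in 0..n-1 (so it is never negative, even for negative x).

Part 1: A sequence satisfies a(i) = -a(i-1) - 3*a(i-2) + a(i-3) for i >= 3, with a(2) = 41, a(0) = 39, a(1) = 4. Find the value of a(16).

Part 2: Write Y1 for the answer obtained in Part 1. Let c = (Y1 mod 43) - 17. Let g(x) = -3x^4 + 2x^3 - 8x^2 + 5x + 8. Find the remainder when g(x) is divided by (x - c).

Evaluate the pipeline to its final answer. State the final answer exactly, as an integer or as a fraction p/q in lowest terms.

-42166

Part 1: a(3) = -1*(41) - 3*(4) + 1*(39) = -14; iterating: a(3)=-14, a(4)=-105, a(5)=188, a(6)=113, a(7)=-782, a(8)=631, a(9)=1828, a(10)=-4503, a(11)=-350, a(12)=15687, a(13)=-19140, a(14)=-28271, a(15)=101378, a(16)=-35705; answer -35705
Part 2: Y1 = -35705; c = 11; remainder = value at the root: -3*(11)^4 + 2*(11)^3 - 8*(11)^2 + 5*(11)^1 + 8 = (-43923) + (2662) + (-968) + (55) + (8) = -42166; answer -42166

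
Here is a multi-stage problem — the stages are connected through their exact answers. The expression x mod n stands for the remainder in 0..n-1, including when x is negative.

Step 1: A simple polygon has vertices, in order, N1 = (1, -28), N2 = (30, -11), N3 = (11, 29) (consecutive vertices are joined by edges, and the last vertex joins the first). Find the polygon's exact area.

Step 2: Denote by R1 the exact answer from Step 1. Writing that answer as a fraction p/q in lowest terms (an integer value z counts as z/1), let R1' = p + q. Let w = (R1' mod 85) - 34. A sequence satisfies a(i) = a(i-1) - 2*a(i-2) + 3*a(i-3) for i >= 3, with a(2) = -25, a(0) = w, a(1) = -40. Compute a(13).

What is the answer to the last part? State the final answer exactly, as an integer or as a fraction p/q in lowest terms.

Step 1: cross terms: (1*-11 - 30*-28)=829, (30*29 - 11*-11)=991, (11*-28 - 1*29)=-337; twice the area = |1483| = 1483; area = 1483/2; answer 1483/2
Step 2: R1 = 1483/2; threaded value p + q = 1485; w = 6; a(3) = 1*(-25) - 2*(-40) + 3*(6) = 73; iterating: a(3)=73, a(4)=3, a(5)=-218, a(6)=-5, a(7)=440, a(8)=-204, a(9)=-1099, a(10)=629, a(11)=2215, a(12)=-2340, a(13)=-4883; answer -4883

-4883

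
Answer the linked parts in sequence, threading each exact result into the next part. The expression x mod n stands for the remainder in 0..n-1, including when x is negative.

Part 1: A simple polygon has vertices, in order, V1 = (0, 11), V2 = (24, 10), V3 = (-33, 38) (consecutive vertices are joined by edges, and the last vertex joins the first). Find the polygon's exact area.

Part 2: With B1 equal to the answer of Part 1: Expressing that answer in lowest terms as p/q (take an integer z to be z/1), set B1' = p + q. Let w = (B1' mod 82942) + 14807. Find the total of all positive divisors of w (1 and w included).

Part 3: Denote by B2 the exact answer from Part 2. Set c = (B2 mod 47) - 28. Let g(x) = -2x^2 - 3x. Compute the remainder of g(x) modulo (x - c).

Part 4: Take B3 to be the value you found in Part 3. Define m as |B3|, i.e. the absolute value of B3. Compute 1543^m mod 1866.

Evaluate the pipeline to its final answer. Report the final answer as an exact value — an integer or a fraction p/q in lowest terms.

Part 1: cross terms: (0*10 - 24*11)=-264, (24*38 - -33*10)=1242, (-33*11 - 0*38)=-363; twice the area = |615| = 615; area = 615/2; answer 615/2
Part 2: B1 = 615/2; threaded value p + q = 617; w = 15424; 15424 = 2^6 * 241; sigma = (1 + 2 + 4 + 8 + 16 + 32 + 64) * (1 + 241) = 127 * 242 = 30734; answer 30734
Part 3: B2 = 30734; c = 15; remainder = value at the root: -2*(15)^2 - 3*(15)^1 = (-450) + (-45) = -495; answer -495
Part 4: B3 = -495; m = 495; squarings mod 1866: 1543^1=1543, 1543^2=1699, 1543^4=1765, 1543^8=871, 1543^16=1045, 1543^32=415, 1543^64=553, 1543^128=1651, 1543^256=1441; 1543^495 = 1543^1 * 1543^2 * 1543^4 * 1543^8 * 1543^32 * 1543^64 * 1543^128 * 1543^256 = 1537 (mod 1866); answer 1537

1537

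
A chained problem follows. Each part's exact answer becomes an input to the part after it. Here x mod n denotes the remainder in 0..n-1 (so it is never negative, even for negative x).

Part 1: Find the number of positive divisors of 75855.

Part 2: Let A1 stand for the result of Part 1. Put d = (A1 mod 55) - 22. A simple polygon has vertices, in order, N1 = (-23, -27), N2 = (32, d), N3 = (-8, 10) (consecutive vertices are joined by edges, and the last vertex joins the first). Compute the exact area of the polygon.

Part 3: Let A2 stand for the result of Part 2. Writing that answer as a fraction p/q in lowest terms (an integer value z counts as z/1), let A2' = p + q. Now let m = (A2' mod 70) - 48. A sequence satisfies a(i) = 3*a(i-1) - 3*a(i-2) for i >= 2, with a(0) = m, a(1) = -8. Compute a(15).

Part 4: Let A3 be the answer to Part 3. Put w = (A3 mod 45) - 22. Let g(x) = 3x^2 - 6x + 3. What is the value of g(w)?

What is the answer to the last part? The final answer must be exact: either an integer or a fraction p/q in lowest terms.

Part 1: 75855 = 3 * 5 * 13 * 389; number of divisors = (1+1) * (1+1) * (1+1) * (1+1) = 16; answer 16
Part 2: A1 = 16; d = -6; cross terms: (-23*-6 - 32*-27)=1002, (32*10 - -8*-6)=272, (-8*-27 - -23*10)=446; twice the area = |1720| = 1720; area = 860; answer 860
Part 3: A2 = 860; threaded value p + q = 861; m = -27; a(2) = 3*(-8) - 3*(-27) = 57; iterating: a(2)=57, a(3)=195, a(4)=414, a(5)=657, a(6)=729, a(7)=216, a(8)=-1539, a(9)=-5265, a(10)=-11178, a(11)=-17739, a(12)=-19683, a(13)=-5832, a(14)=41553, a(15)=142155; answer 142155
Part 4: A3 = 142155; w = -22; 3*(-22)^2 - 6*(-22)^1 + 3 = (1452) + (132) + (3) = 1587; answer 1587

1587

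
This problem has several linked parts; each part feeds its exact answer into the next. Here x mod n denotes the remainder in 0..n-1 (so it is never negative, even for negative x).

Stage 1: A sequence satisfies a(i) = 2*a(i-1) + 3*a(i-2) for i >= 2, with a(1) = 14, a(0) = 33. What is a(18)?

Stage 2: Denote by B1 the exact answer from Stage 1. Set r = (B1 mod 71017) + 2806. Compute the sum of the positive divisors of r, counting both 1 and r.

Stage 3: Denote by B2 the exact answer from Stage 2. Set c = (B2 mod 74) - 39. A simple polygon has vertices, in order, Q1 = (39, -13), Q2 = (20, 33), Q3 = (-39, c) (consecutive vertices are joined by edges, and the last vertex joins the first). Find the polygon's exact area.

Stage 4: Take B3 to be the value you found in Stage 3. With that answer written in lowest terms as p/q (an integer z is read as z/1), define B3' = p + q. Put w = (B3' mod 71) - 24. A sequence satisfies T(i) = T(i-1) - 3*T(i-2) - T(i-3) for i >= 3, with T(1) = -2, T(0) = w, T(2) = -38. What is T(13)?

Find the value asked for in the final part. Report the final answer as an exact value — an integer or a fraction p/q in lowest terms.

Stage 1: a(2) = 2*(14) + 3*(33) = 127; iterating: a(2)=127, a(3)=296, a(4)=973, a(5)=2834, a(6)=8587, a(7)=25676, a(8)=77113, a(9)=231254, a(10)=693847, a(11)=2081456, a(12)=6244453, a(13)=18733274, a(14)=56199907, a(15)=168599636, a(16)=505798993, a(17)=1517396894, a(18)=4552190767; answer 4552190767
Stage 2: B1 = 4552190767; r = 3873; 3873 = 3 * 1291; sigma = (1 + 3) * (1 + 1291) = 4 * 1292 = 5168; answer 5168
Stage 3: B2 = 5168; c = 23; cross terms: (39*33 - 20*-13)=1547, (20*23 - -39*33)=1747, (-39*-13 - 39*23)=-390; twice the area = |2904| = 2904; area = 1452; answer 1452
Stage 4: B3 = 1452; threaded value p + q = 1453; w = 9; T(3) = 1*(-38) - 3*(-2) - 1*(9) = -41; iterating: T(3)=-41, T(4)=75, T(5)=236, T(6)=52, T(7)=-731, T(8)=-1123, T(9)=1018, T(10)=5118, T(11)=3187, T(12)=-13185, T(13)=-27864; answer -27864

-27864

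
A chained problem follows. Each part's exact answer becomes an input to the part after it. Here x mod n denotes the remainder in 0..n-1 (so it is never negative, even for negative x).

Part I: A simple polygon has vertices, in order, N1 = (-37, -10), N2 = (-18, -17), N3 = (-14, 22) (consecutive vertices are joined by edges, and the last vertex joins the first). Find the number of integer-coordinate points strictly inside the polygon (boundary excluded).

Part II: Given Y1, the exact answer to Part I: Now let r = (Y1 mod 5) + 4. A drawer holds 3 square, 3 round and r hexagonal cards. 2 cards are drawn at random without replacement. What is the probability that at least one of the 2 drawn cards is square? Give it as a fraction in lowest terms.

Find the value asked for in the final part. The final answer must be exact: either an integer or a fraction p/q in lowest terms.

Part I: cross terms: (-37*-17 - -18*-10)=449, (-18*22 - -14*-17)=-634, (-14*-10 - -37*22)=954; twice the area = |769| = 769; area = 769/2; boundary points = 1 + 1 + 1 = 3; strictly interior points = area - boundary/2 + 1 = 384; answer 384
Part II: Y1 = 384; r = 8; total draws C(14,2) = 91; complement C(11,2) = 55; favorable 91 - 55 = 36; P = 36/91; answer 36/91

36/91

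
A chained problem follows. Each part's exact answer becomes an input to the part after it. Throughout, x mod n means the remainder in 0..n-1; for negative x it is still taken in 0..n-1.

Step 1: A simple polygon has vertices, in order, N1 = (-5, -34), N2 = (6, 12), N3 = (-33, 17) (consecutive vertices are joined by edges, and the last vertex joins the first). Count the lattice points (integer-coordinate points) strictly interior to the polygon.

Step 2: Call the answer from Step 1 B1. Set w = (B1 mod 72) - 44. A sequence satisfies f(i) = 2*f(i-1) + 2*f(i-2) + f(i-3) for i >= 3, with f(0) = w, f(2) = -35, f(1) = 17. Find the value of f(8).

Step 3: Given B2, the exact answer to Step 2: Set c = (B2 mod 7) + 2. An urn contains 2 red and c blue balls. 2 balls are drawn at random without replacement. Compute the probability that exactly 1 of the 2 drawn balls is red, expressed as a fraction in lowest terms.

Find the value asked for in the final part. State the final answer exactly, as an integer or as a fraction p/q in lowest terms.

2/3

Step 1: cross terms: (-5*12 - 6*-34)=144, (6*17 - -33*12)=498, (-33*-34 - -5*17)=1207; twice the area = |1849| = 1849; area = 1849/2; boundary points = 1 + 1 + 1 = 3; strictly interior points = area - boundary/2 + 1 = 924; answer 924
Step 2: B1 = 924; w = 16; f(3) = 2*(-35) + 2*(17) + 1*(16) = -20; iterating: f(3)=-20, f(4)=-93, f(5)=-261, f(6)=-728, f(7)=-2071, f(8)=-5859; answer -5859
Step 3: B2 = -5859; c = 2; total draws C(4,2) = 6; favorable C(2,1)*C(2,1) = 4; P = 2/3; answer 2/3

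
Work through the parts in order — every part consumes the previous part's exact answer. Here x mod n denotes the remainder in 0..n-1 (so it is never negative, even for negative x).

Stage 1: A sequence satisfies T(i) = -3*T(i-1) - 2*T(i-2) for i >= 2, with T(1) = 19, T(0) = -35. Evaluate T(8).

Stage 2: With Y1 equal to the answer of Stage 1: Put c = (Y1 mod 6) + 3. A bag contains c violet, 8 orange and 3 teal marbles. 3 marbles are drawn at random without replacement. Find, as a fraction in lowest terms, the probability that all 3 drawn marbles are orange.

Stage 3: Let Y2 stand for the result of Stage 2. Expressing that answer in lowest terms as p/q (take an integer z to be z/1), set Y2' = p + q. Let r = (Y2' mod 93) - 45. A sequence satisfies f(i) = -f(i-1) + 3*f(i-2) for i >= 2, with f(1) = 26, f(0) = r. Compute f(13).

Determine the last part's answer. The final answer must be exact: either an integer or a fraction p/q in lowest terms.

Stage 1: T(2) = -3*(19) - 2*(-35) = 13; iterating: T(2)=13, T(3)=-77, T(4)=205, T(5)=-461, T(6)=973, T(7)=-1997, T(8)=4045; answer 4045
Stage 2: Y1 = 4045; c = 4; total draws C(15,3) = 455; favorable C(8,3) = 56; P = 8/65; answer 8/65
Stage 3: Y2 = 8/65; threaded value p + q = 73; r = 28; f(2) = -1*(26) + 3*(28) = 58; iterating: f(2)=58, f(3)=20, f(4)=154, f(5)=-94, f(6)=556, f(7)=-838, f(8)=2506, f(9)=-5020, f(10)=12538, f(11)=-27598, f(12)=65212, f(13)=-148006; answer -148006

-148006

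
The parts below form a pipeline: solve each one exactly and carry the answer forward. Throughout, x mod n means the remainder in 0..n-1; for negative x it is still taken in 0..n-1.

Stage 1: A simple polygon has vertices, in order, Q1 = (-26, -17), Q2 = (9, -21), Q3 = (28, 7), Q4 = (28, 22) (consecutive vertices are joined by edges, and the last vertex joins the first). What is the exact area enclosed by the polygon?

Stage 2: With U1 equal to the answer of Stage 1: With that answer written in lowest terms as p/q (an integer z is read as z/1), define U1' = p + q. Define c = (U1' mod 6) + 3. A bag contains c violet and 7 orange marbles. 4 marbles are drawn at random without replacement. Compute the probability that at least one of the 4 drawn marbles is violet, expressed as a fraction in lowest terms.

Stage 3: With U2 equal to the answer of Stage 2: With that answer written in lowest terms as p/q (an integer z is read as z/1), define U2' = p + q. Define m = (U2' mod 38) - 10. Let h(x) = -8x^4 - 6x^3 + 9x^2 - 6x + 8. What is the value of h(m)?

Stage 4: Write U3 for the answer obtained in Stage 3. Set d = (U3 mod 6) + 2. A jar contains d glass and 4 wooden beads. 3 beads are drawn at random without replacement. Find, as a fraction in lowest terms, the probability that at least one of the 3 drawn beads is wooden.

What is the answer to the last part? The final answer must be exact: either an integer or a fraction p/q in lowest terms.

37/42

Stage 1: cross terms: (-26*-21 - 9*-17)=699, (9*7 - 28*-21)=651, (28*22 - 28*7)=420, (28*-17 - -26*22)=96; twice the area = |1866| = 1866; area = 933; answer 933
Stage 2: U1 = 933; threaded value p + q = 934; c = 7; total draws C(14,4) = 1001; complement C(7,4) = 35; favorable 1001 - 35 = 966; P = 138/143; answer 138/143
Stage 3: U2 = 138/143; threaded value p + q = 281; m = 5; -8*(5)^4 - 6*(5)^3 + 9*(5)^2 - 6*(5)^1 + 8 = (-5000) + (-750) + (225) + (-30) + (8) = -5547; answer -5547
Stage 4: U3 = -5547; d = 5; total draws C(9,3) = 84; complement C(5,3) = 10; favorable 84 - 10 = 74; P = 37/42; answer 37/42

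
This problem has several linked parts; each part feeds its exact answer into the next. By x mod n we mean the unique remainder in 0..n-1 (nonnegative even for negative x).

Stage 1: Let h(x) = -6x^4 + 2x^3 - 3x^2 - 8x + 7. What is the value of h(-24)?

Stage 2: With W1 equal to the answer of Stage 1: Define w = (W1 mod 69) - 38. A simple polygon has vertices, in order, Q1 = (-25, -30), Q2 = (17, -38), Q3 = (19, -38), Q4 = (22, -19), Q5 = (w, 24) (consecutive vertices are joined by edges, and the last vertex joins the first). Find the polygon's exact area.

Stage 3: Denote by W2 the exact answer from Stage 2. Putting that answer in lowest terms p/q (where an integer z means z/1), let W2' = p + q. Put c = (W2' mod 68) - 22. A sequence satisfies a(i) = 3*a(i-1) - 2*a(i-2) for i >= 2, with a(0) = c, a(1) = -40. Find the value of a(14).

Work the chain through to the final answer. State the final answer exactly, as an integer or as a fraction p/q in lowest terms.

Stage 1: -6*(-24)^4 + 2*(-24)^3 - 3*(-24)^2 - 8*(-24)^1 + 7 = (-1990656) + (-27648) + (-1728) + (192) + (7) = -2019833; answer -2019833
Stage 2: W1 = -2019833; w = -34; cross terms: (-25*-38 - 17*-30)=1460, (17*-38 - 19*-38)=76, (19*-19 - 22*-38)=475, (22*24 - -34*-19)=-118, (-34*-30 - -25*24)=1620; twice the area = |3513| = 3513; area = 3513/2; answer 3513/2
Stage 3: W2 = 3513/2; threaded value p + q = 3515; c = 25; a(2) = 3*(-40) - 2*(25) = -170; iterating: a(2)=-170, a(3)=-430, a(4)=-950, a(5)=-1990, a(6)=-4070, a(7)=-8230, a(8)=-16550, a(9)=-33190, a(10)=-66470, a(11)=-133030, a(12)=-266150, a(13)=-532390, a(14)=-1064870; answer -1064870

-1064870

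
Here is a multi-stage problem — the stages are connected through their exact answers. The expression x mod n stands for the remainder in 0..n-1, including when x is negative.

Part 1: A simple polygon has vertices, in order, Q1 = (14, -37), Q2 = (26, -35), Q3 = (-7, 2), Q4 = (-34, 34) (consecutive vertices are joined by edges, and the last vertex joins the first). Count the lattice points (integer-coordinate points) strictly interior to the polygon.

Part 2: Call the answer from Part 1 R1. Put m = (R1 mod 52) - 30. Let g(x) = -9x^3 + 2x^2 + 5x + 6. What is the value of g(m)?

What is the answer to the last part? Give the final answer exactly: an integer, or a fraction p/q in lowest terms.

Part 1: cross terms: (14*-35 - 26*-37)=472, (26*2 - -7*-35)=-193, (-7*34 - -34*2)=-170, (-34*-37 - 14*34)=782; twice the area = |891| = 891; area = 891/2; boundary points = 2 + 1 + 1 + 1 = 5; strictly interior points = area - boundary/2 + 1 = 444; answer 444
Part 2: R1 = 444; m = -2; -9*(-2)^3 + 2*(-2)^2 + 5*(-2)^1 + 6 = (72) + (8) + (-10) + (6) = 76; answer 76

76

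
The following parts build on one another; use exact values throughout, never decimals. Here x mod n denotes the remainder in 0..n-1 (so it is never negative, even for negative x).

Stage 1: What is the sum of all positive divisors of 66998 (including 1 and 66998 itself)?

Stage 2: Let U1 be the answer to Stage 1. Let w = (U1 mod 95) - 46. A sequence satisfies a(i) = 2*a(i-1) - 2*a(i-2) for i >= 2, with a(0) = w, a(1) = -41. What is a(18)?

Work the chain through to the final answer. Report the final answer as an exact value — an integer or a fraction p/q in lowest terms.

-40960

Stage 1: 66998 = 2 * 139 * 241; sigma = (1 + 2) * (1 + 139) * (1 + 241) = 3 * 140 * 242 = 101640; answer 101640
Stage 2: U1 = 101640; w = 39; a(2) = 2*(-41) - 2*(39) = -160; iterating: a(2)=-160, a(3)=-238, a(4)=-156, a(5)=164, a(6)=640, a(7)=952, a(8)=624, a(9)=-656, a(10)=-2560, a(11)=-3808, a(12)=-2496, a(13)=2624, a(14)=10240, a(15)=15232, a(16)=9984, a(17)=-10496, a(18)=-40960; answer -40960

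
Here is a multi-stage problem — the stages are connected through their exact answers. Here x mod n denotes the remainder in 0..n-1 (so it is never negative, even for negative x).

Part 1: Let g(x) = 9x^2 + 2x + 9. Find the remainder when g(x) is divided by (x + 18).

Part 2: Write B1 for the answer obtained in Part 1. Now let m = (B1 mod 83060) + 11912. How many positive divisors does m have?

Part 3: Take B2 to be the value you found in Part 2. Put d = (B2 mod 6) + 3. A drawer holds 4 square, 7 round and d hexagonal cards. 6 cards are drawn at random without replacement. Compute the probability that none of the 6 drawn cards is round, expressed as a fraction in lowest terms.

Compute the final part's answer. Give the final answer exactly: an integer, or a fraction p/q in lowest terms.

1/429

Part 1: remainder = value at the root: 9*(-18)^2 + 2*(-18)^1 + 9 = (2916) + (-36) + (9) = 2889; answer 2889
Part 2: B1 = 2889; m = 14801; 14801 = 19^2 * 41; number of divisors = (2+1) * (1+1) = 6; answer 6
Part 3: B2 = 6; d = 3; total draws C(14,6) = 3003; favorable C(7,6) = 7; P = 1/429; answer 1/429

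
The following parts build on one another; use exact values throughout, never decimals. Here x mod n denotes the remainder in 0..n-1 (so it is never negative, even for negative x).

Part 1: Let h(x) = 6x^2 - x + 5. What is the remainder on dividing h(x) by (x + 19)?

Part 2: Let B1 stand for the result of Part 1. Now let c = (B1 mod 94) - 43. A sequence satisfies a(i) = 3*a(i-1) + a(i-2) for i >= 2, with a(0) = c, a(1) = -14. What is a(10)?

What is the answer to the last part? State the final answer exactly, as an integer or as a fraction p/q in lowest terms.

-794268

Part 1: remainder = value at the root: 6*(-19)^2 - 1*(-19)^1 + 5 = (2166) + (19) + (5) = 2190; answer 2190
Part 2: B1 = 2190; c = -15; a(2) = 3*(-14) + 1*(-15) = -57; iterating: a(2)=-57, a(3)=-185, a(4)=-612, a(5)=-2021, a(6)=-6675, a(7)=-22046, a(8)=-72813, a(9)=-240485, a(10)=-794268; answer -794268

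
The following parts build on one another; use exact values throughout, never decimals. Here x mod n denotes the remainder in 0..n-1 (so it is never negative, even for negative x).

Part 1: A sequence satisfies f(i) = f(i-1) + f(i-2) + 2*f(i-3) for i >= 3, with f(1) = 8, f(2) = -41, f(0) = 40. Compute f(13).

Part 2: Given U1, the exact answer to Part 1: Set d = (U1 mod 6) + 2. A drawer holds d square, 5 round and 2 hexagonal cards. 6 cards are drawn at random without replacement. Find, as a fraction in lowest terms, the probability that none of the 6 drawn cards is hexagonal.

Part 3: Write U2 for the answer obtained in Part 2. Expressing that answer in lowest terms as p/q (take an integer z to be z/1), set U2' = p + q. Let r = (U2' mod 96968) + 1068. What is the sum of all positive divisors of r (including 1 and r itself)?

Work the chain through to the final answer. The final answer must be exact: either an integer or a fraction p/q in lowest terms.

1152

Part 1: f(3) = 1*(-41) + 1*(8) + 2*(40) = 47; iterating: f(3)=47, f(4)=22, f(5)=-13, f(6)=103, f(7)=134, f(8)=211, f(9)=551, f(10)=1030, f(11)=2003, f(12)=4135, f(13)=8198; answer 8198
Part 2: U1 = 8198; d = 4; total draws C(11,6) = 462; favorable C(9,6) = 84; P = 2/11; answer 2/11
Part 3: U2 = 2/11; threaded value p + q = 13; r = 1081; 1081 = 23 * 47; sigma = (1 + 23) * (1 + 47) = 24 * 48 = 1152; answer 1152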